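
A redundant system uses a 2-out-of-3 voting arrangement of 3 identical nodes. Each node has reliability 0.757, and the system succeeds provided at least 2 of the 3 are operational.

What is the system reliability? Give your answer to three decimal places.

R = Σ_{i=2}^{3} C(3,i) p^i (1−p)^{3−i} with p = 0.757
C(3,2)·0.757^2·0.243^1 = 0.41775
C(3,3)·0.757^3·0.243^0 = 0.43380
Sum = 0.852

0.852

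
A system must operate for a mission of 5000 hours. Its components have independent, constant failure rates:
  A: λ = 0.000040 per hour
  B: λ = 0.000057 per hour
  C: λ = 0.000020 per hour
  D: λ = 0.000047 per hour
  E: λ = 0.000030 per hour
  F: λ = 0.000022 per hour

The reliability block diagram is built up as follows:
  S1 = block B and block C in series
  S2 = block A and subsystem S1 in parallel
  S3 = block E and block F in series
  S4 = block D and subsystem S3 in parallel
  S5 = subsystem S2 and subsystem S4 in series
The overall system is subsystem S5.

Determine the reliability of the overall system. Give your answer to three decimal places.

R(A) = exp(−0.000040 × 5000) = 0.81873
R(B) = exp(−0.000057 × 5000) = 0.75201
R(C) = exp(−0.000020 × 5000) = 0.90484
R(D) = exp(−0.000047 × 5000) = 0.79057
R(E) = exp(−0.000030 × 5000) = 0.86071
R(F) = exp(−0.000022 × 5000) = 0.89583
Series (B and C): 0.75201 × 0.90484 = 0.68045
Parallel (A and [0.68045]): 1 − (1 − 0.81873)(1 − 0.68045) = 0.94208
Series (E and F): 0.86071 × 0.89583 = 0.77105
Parallel (D and [0.77105]): 1 − (1 − 0.79057)(1 − 0.77105) = 0.95205
Series ([0.94208] and [0.95205]): 0.94208 × 0.95205 = 0.897

0.897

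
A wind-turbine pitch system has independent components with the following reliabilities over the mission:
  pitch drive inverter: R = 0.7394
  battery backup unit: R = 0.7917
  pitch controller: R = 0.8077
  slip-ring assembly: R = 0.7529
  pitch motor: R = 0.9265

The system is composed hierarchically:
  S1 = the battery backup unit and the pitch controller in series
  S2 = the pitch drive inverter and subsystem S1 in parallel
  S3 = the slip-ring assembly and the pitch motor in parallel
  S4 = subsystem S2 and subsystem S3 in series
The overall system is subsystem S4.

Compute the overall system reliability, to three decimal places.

0.890

Series (battery backup unit and pitch controller): 0.79170 × 0.80770 = 0.63946
Parallel (pitch drive inverter and [0.63946]): 1 − (1 − 0.73940)(1 − 0.63946) = 0.90604
Parallel (slip-ring assembly and pitch motor): 1 − (1 − 0.75290)(1 − 0.92650) = 0.98184
Series ([0.90604] and [0.98184]): 0.90604 × 0.98184 = 0.890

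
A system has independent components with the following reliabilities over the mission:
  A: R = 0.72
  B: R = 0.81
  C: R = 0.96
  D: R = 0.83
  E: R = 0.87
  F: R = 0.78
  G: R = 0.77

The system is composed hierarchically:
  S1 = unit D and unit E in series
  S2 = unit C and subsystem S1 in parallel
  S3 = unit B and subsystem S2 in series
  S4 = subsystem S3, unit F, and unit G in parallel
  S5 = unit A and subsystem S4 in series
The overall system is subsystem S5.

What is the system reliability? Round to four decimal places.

0.7127

Series (D and E): 0.830000 × 0.870000 = 0.722100
Parallel (C and [0.722100]): 1 − (1 − 0.960000)(1 − 0.722100) = 0.988884
Series (B and [0.988884]): 0.810000 × 0.988884 = 0.800996
Parallel ([0.800996], F, and G): 1 − (1 − 0.800996)(1 − 0.780000)(1 − 0.770000) = 0.989930
Series (A and [0.989930]): 0.720000 × 0.989930 = 0.7127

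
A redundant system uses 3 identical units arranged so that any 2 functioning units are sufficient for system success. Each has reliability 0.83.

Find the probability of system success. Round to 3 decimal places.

0.923

R = Σ_{i=2}^{3} C(3,i) p^i (1−p)^{3−i} with p = 0.83
C(3,2)·0.83^2·0.17^1 = 0.35134
C(3,3)·0.83^3·0.17^0 = 0.57179
Sum = 0.923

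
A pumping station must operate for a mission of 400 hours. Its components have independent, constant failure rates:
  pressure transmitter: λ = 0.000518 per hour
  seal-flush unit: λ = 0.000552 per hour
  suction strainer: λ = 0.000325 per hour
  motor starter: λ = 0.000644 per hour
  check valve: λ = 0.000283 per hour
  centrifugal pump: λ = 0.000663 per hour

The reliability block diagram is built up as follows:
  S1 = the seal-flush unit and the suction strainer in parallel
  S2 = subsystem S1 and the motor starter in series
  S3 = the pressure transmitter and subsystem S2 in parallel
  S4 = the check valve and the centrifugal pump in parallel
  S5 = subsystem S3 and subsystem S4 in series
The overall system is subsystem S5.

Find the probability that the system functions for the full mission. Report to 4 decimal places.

R(pressure transmitter) = exp(−0.000518 × 400) = 0.812857
R(seal-flush unit) = exp(−0.000552 × 400) = 0.801877
R(suction strainer) = exp(−0.000325 × 400) = 0.878095
R(motor starter) = exp(−0.000644 × 400) = 0.772904
R(check valve) = exp(−0.000283 × 400) = 0.892972
R(centrifugal pump) = exp(−0.000663 × 400) = 0.767053
Parallel (seal-flush unit and suction strainer): 1 − (1 − 0.801877)(1 − 0.878095) = 0.975848
Series ([0.975848] and motor starter): 0.975848 × 0.772904 = 0.754237
Parallel (pressure transmitter and [0.754237]): 1 − (1 − 0.812857)(1 − 0.754237) = 0.954007
Parallel (check valve and centrifugal pump): 1 − (1 − 0.892972)(1 − 0.767053) = 0.975068
Series ([0.954007] and [0.975068]): 0.954007 × 0.975068 = 0.9302

0.9302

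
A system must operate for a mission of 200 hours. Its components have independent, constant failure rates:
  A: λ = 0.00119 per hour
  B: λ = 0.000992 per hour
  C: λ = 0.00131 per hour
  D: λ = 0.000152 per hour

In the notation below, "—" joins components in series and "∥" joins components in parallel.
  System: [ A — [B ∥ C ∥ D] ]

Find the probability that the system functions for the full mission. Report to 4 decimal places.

0.7872

R(A) = exp(−0.00119 × 200) = 0.788203
R(B) = exp(−0.000992 × 200) = 0.820042
R(C) = exp(−0.00131 × 200) = 0.769511
R(D) = exp(−0.000152 × 200) = 0.970057
Parallel (B, C, and D): 1 − (1 − 0.820042)(1 − 0.769511)(1 − 0.970057) = 0.998758
Series (A and [0.998758]): 0.788203 × 0.998758 = 0.7872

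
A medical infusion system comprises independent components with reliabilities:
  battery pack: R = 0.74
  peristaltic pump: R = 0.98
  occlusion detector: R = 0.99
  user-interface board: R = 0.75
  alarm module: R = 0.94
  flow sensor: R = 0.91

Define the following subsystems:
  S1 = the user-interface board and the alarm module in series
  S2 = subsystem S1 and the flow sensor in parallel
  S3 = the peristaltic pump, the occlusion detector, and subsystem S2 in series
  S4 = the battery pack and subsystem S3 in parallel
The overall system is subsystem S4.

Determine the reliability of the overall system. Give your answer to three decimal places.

0.986

Series (user-interface board and alarm module): 0.75000 × 0.94000 = 0.70500
Parallel ([0.70500] and flow sensor): 1 − (1 − 0.70500)(1 − 0.91000) = 0.97345
Series (peristaltic pump, occlusion detector, and [0.97345]): 0.98000 × 0.99000 × 0.97345 = 0.94444
Parallel (battery pack and [0.94444]): 1 − (1 − 0.74000)(1 − 0.94444) = 0.986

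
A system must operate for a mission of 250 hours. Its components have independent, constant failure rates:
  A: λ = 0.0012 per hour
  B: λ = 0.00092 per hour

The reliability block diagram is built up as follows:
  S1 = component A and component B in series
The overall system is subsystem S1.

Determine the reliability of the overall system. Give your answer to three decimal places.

R(A) = exp(−0.0012 × 250) = 0.74082
R(B) = exp(−0.00092 × 250) = 0.79453
Series (A and B): 0.74082 × 0.79453 = 0.589

0.589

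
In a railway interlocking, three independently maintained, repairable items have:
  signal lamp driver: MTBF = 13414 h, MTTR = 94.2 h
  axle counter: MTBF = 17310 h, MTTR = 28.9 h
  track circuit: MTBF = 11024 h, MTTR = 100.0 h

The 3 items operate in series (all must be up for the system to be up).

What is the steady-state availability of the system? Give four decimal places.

0.9825

A(signal lamp driver) = MTBF/(MTBF+MTTR) = 13414/(13414+94.2) = 0.993026
A(axle counter) = MTBF/(MTBF+MTTR) = 17310/(17310+28.9) = 0.998333
A(track circuit) = MTBF/(MTBF+MTTR) = 11024/(11024+100.0) = 0.991010
Series availability: 0.993026 × 0.998333 × 0.991010 = 0.9825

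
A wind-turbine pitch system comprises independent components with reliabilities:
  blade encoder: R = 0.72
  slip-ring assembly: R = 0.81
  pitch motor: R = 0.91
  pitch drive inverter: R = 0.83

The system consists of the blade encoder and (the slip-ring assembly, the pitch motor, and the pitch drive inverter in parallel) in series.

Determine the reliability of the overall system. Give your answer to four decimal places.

Parallel (slip-ring assembly, pitch motor, and pitch drive inverter): 1 − (1 − 0.810000)(1 − 0.910000)(1 − 0.830000) = 0.997093
Series (blade encoder and [0.997093]): 0.720000 × 0.997093 = 0.7179

0.7179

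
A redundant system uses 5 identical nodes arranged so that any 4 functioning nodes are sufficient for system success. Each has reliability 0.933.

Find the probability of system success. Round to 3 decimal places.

0.961

R = Σ_{i=4}^{5} C(5,i) p^i (1−p)^{5−i} with p = 0.933
C(5,4)·0.933^4·0.067^1 = 0.25385
C(5,5)·0.933^5·0.067^0 = 0.70698
Sum = 0.961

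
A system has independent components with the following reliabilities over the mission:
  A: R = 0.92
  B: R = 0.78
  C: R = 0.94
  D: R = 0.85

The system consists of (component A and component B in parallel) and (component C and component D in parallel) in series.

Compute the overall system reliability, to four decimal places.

Parallel (A and B): 1 − (1 − 0.920000)(1 − 0.780000) = 0.982400
Parallel (C and D): 1 − (1 − 0.940000)(1 − 0.850000) = 0.991000
Series ([0.982400] and [0.991000]): 0.982400 × 0.991000 = 0.9736

0.9736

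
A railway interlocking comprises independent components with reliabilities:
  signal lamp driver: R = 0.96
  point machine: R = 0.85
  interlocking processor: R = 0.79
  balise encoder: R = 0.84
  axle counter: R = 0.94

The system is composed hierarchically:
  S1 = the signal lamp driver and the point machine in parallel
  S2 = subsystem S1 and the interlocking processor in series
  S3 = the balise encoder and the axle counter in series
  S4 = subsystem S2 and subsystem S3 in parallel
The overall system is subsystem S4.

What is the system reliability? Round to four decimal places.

0.9548

Parallel (signal lamp driver and point machine): 1 − (1 − 0.960000)(1 − 0.850000) = 0.994000
Series ([0.994000] and interlocking processor): 0.994000 × 0.790000 = 0.785260
Series (balise encoder and axle counter): 0.840000 × 0.940000 = 0.789600
Parallel ([0.785260] and [0.789600]): 1 − (1 − 0.785260)(1 − 0.789600) = 0.9548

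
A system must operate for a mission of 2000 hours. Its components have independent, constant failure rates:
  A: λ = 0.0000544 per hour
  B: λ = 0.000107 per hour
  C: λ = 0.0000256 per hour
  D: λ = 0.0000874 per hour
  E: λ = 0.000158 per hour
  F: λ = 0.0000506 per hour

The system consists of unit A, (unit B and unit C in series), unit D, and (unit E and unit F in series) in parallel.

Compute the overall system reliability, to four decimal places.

0.9987

R(A) = exp(−0.0000544 × 2000) = 0.896910
R(B) = exp(−0.000107 × 2000) = 0.807348
R(C) = exp(−0.0000256 × 2000) = 0.950089
R(D) = exp(−0.0000874 × 2000) = 0.839625
R(E) = exp(−0.000158 × 2000) = 0.729059
R(F) = exp(−0.0000506 × 2000) = 0.903752
Series (B and C): 0.807348 × 0.950089 = 0.767052
Series (E and F): 0.729059 × 0.903752 = 0.658889
Parallel (A, [0.767052], D, and [0.658889]): 1 − (1 − 0.896910)(1 − 0.767052)(1 − 0.839625)(1 − 0.658889) = 0.9987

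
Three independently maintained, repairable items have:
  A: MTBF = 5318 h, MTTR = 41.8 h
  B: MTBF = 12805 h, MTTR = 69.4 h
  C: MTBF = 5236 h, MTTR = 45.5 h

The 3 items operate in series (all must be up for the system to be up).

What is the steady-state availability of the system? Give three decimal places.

A(A) = MTBF/(MTBF+MTTR) = 5318/(5318+41.8) = 0.992201
A(B) = MTBF/(MTBF+MTTR) = 12805/(12805+69.4) = 0.994609
A(C) = MTBF/(MTBF+MTTR) = 5236/(5236+45.5) = 0.991385
Series availability: 0.992201 × 0.994609 × 0.991385 = 0.978

0.978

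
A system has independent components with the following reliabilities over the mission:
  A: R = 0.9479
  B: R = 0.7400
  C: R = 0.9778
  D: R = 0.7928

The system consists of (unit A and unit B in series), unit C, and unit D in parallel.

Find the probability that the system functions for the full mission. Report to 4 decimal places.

0.9986

Series (A and B): 0.947900 × 0.740000 = 0.701446
Parallel ([0.701446], C, and D): 1 − (1 − 0.701446)(1 − 0.977800)(1 − 0.792800) = 0.9986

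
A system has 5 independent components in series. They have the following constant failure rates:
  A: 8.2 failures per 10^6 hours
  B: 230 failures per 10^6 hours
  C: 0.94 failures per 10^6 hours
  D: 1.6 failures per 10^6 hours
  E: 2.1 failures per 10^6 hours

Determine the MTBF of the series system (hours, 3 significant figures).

4120

Series of exponential components: λ_sys = Σ λ_i
λ_sys = 0.0000082 + 0.00023 + 0.00000094 + 0.0000016 + 0.0000021 = 2.4284e-04 /h
MTBF = 1 / λ_sys = 4120 h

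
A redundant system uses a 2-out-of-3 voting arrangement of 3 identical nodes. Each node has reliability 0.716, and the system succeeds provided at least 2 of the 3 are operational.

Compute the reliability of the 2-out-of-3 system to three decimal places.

0.804

R = Σ_{i=2}^{3} C(3,i) p^i (1−p)^{3−i} with p = 0.716
C(3,2)·0.716^2·0.284^1 = 0.43678
C(3,3)·0.716^3·0.284^0 = 0.36706
Sum = 0.804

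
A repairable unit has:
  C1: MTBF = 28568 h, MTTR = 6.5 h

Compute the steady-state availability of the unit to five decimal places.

A(C1) = MTBF/(MTBF+MTTR) = 28568/(28568+6.5) = 0.99977

0.99977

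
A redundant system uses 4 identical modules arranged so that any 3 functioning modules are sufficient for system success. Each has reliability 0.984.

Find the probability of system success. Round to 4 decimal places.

R = Σ_{i=3}^{4} C(4,i) p^i (1−p)^{4−i} with p = 0.984
C(4,3)·0.984^3·0.016^1 = 0.060977
C(4,4)·0.984^4·0.016^0 = 0.937520
Sum = 0.9985

0.9985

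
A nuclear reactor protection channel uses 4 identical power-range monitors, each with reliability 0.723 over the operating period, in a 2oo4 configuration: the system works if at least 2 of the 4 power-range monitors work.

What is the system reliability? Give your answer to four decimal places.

0.9326

R = Σ_{i=2}^{4} C(4,i) p^i (1−p)^{4−i} with p = 0.723
C(4,2)·0.723^2·0.277^2 = 0.240651
C(4,3)·0.723^3·0.277^1 = 0.418750
C(4,4)·0.723^4·0.277^0 = 0.273246
Sum = 0.9326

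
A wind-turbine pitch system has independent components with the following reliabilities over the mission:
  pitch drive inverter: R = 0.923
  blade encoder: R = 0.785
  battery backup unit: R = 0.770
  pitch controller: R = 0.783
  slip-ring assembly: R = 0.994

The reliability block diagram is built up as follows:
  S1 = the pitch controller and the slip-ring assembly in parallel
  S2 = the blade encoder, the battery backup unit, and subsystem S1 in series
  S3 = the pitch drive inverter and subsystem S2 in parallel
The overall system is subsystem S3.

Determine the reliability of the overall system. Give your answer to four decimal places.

Parallel (pitch controller and slip-ring assembly): 1 − (1 − 0.783000)(1 − 0.994000) = 0.998698
Series (blade encoder, battery backup unit, and [0.998698]): 0.785000 × 0.770000 × 0.998698 = 0.603663
Parallel (pitch drive inverter and [0.603663]): 1 − (1 − 0.923000)(1 − 0.603663) = 0.9695

0.9695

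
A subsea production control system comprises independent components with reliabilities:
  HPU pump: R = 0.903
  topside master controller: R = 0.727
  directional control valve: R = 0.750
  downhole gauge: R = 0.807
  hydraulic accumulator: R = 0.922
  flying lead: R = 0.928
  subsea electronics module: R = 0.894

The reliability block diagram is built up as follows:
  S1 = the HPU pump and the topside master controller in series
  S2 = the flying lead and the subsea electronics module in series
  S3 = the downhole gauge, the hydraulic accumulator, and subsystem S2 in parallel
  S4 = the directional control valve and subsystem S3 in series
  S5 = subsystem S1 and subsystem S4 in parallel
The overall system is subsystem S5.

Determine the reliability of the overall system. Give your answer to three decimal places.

0.913

Series (HPU pump and topside master controller): 0.90300 × 0.72700 = 0.65648
Series (flying lead and subsea electronics module): 0.92800 × 0.89400 = 0.82963
Parallel (downhole gauge, hydraulic accumulator, and [0.82963]): 1 − (1 − 0.80700)(1 − 0.92200)(1 − 0.82963) = 0.99744
Series (directional control valve and [0.99744]): 0.75000 × 0.99744 = 0.74808
Parallel ([0.65648] and [0.74808]): 1 − (1 − 0.65648)(1 − 0.74808) = 0.913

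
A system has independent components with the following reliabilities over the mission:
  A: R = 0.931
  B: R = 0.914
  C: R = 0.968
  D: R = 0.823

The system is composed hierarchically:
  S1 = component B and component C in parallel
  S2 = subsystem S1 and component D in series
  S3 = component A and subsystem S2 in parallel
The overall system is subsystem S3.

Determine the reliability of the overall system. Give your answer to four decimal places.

0.9876

Parallel (B and C): 1 − (1 − 0.914000)(1 − 0.968000) = 0.997248
Series ([0.997248] and D): 0.997248 × 0.823000 = 0.820735
Parallel (A and [0.820735]): 1 − (1 − 0.931000)(1 − 0.820735) = 0.9876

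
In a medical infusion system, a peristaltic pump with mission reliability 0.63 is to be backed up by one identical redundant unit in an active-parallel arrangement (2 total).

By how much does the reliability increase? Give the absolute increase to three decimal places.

0.233

R_before = 0.63
R_after = 1 − (1 − 0.63)^2 = 0.863
ΔR = 0.863 − 0.63 = 0.233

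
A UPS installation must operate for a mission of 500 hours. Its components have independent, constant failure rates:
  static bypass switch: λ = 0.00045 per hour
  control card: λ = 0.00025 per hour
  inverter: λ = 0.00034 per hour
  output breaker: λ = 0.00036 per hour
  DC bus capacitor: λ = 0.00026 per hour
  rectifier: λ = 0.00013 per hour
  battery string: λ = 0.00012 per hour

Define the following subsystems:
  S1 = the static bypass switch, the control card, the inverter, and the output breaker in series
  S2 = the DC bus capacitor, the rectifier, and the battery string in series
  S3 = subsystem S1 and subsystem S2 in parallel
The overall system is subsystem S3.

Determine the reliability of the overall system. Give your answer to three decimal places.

0.887

R(static bypass switch) = exp(−0.00045 × 500) = 0.79852
R(control card) = exp(−0.00025 × 500) = 0.88250
R(inverter) = exp(−0.00034 × 500) = 0.84366
R(output breaker) = exp(−0.00036 × 500) = 0.83527
R(DC bus capacitor) = exp(−0.00026 × 500) = 0.87810
R(rectifier) = exp(−0.00013 × 500) = 0.93707
R(battery string) = exp(−0.00012 × 500) = 0.94176
Series (static bypass switch, control card, inverter, and output breaker): 0.79852 × 0.88250 × 0.84366 × 0.83527 = 0.49659
Series (DC bus capacitor, rectifier, and battery string): 0.87810 × 0.93707 × 0.94176 = 0.77492
Parallel ([0.49659] and [0.77492]): 1 − (1 − 0.49659)(1 − 0.77492) = 0.887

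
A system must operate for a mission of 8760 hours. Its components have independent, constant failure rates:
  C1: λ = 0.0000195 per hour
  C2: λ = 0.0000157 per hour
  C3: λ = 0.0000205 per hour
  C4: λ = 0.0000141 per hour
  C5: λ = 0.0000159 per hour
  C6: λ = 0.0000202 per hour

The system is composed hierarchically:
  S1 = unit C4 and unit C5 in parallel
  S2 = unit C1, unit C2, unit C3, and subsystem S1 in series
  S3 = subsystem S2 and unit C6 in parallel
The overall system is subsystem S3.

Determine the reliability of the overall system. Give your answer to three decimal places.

R(C1) = exp(−0.0000195 × 8760) = 0.84297
R(C2) = exp(−0.0000157 × 8760) = 0.87151
R(C3) = exp(−0.0000205 × 8760) = 0.83562
R(C4) = exp(−0.0000141 × 8760) = 0.88381
R(C5) = exp(−0.0000159 × 8760) = 0.86998
R(C6) = exp(−0.0000202 × 8760) = 0.83782
Parallel (C4 and C5): 1 − (1 − 0.88381)(1 − 0.86998) = 0.98489
Series (C1, C2, C3, and [0.98489]): 0.84297 × 0.87151 × 0.83562 × 0.98489 = 0.60462
Parallel ([0.60462] and C6): 1 − (1 − 0.60462)(1 − 0.83782) = 0.936

0.936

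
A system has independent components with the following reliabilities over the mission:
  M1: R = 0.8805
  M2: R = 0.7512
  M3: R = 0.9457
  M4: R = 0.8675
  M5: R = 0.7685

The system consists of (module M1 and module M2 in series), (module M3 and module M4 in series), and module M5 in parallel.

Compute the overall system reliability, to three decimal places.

Series (M1 and M2): 0.88050 × 0.75120 = 0.66143
Series (M3 and M4): 0.94570 × 0.86750 = 0.82039
Parallel ([0.66143], [0.82039], and M5): 1 − (1 − 0.66143)(1 − 0.82039)(1 − 0.76850) = 0.986

0.986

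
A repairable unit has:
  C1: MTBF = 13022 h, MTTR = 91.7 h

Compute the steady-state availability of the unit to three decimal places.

0.993

A(C1) = MTBF/(MTBF+MTTR) = 13022/(13022+91.7) = 0.993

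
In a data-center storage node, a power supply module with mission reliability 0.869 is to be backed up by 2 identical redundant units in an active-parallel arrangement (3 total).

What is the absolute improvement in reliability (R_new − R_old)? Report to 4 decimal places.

0.1288

R_before = 0.869
R_after = 1 − (1 − 0.869)^3 = 0.9978
ΔR = 0.9978 − 0.869 = 0.1288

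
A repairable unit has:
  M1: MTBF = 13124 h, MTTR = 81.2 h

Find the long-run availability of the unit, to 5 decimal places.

0.99385

A(M1) = MTBF/(MTBF+MTTR) = 13124/(13124+81.2) = 0.99385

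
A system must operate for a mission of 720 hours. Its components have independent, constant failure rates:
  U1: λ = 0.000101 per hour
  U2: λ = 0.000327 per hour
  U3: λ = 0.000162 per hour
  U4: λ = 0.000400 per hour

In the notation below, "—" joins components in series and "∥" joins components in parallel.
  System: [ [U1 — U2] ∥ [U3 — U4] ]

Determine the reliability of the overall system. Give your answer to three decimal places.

0.912

R(U1) = exp(−0.000101 × 720) = 0.92986
R(U2) = exp(−0.000327 × 720) = 0.79022
R(U3) = exp(−0.000162 × 720) = 0.88991
R(U4) = exp(−0.000400 × 720) = 0.74976
Series (U1 and U2): 0.92986 × 0.79022 = 0.73479
Series (U3 and U4): 0.88991 × 0.74976 = 0.66722
Parallel ([0.73479] and [0.66722]): 1 − (1 − 0.73479)(1 − 0.66722) = 0.912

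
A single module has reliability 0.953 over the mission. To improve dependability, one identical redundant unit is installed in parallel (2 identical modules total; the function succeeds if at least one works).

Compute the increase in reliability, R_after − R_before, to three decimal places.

0.045

R_before = 0.953
R_after = 1 − (1 − 0.953)^2 = 0.998
ΔR = 0.998 − 0.953 = 0.045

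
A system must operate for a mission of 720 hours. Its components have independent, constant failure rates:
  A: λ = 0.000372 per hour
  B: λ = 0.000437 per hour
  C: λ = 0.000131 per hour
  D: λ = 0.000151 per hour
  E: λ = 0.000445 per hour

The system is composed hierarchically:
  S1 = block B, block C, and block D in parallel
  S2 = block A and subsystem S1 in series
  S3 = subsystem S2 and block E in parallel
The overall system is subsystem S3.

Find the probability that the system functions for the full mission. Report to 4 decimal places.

R(A) = exp(−0.000372 × 720) = 0.765030
R(B) = exp(−0.000437 × 720) = 0.730052
R(C) = exp(−0.000131 × 720) = 0.909992
R(D) = exp(−0.000151 × 720) = 0.896982
R(E) = exp(−0.000445 × 720) = 0.725859
Parallel (B, C, and D): 1 − (1 − 0.730052)(1 − 0.909992)(1 − 0.896982) = 0.997497
Series (A and [0.997497]): 0.765030 × 0.997497 = 0.763115
Parallel ([0.763115] and E): 1 − (1 − 0.763115)(1 − 0.725859) = 0.9351

0.9351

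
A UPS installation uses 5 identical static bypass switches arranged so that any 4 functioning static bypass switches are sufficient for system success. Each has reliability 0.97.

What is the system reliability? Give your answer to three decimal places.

R = Σ_{i=4}^{5} C(5,i) p^i (1−p)^{5−i} with p = 0.97
C(5,4)·0.97^4·0.03^1 = 0.13279
C(5,5)·0.97^5·0.03^0 = 0.85873
Sum = 0.992

0.992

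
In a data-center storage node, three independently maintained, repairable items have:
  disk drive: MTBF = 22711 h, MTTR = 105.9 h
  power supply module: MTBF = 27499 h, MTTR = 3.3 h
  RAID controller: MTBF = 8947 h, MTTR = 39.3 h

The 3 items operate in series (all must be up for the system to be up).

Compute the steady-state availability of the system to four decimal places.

0.9909

A(disk drive) = MTBF/(MTBF+MTTR) = 22711/(22711+105.9) = 0.995359
A(power supply module) = MTBF/(MTBF+MTTR) = 27499/(27499+3.3) = 0.999880
A(RAID controller) = MTBF/(MTBF+MTTR) = 8947/(8947+39.3) = 0.995627
Series availability: 0.995359 × 0.999880 × 0.995627 = 0.9909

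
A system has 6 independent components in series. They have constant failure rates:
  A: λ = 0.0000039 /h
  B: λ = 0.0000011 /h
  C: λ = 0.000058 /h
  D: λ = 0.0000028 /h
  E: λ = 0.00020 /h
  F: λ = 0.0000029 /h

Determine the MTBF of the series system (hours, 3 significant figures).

3720

Series of exponential components: λ_sys = Σ λ_i
λ_sys = 0.0000039 + 0.0000011 + 0.000058 + 0.0000028 + 0.00020 + 0.0000029 = 2.6870e-04 /h
MTBF = 1 / λ_sys = 3720 h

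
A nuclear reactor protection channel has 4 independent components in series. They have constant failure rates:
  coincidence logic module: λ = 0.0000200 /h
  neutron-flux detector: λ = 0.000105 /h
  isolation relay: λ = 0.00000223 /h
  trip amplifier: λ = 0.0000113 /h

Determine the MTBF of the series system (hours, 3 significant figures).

7220

Series of exponential components: λ_sys = Σ λ_i
λ_sys = 0.0000200 + 0.000105 + 0.00000223 + 0.0000113 = 1.3853e-04 /h
MTBF = 1 / λ_sys = 7220 h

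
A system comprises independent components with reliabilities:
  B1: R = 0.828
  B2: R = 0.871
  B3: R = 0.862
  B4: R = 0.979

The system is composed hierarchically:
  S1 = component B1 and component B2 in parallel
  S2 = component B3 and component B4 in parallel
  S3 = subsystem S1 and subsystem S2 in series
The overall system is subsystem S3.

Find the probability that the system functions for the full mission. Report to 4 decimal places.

0.9750

Parallel (B1 and B2): 1 − (1 − 0.828000)(1 − 0.871000) = 0.977812
Parallel (B3 and B4): 1 − (1 − 0.862000)(1 − 0.979000) = 0.997102
Series ([0.977812] and [0.997102]): 0.977812 × 0.997102 = 0.9750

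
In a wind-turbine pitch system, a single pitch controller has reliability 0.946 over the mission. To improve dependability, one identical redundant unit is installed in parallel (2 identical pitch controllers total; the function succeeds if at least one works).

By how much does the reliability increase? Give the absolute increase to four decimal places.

0.0511

R_before = 0.946
R_after = 1 − (1 − 0.946)^2 = 0.9971
ΔR = 0.9971 − 0.946 = 0.0511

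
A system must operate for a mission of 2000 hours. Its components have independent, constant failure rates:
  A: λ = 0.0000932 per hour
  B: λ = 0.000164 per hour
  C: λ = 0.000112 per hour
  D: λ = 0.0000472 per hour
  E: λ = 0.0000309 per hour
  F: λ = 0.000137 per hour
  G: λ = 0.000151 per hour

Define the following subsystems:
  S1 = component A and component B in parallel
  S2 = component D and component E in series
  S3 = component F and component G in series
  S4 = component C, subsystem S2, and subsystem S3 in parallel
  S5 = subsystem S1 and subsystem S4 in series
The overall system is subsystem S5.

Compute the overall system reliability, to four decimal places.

R(A) = exp(−0.0000932 × 2000) = 0.829942
R(B) = exp(−0.000164 × 2000) = 0.720363
R(C) = exp(−0.000112 × 2000) = 0.799315
R(D) = exp(−0.0000472 × 2000) = 0.909919
R(E) = exp(−0.0000309 × 2000) = 0.940071
R(F) = exp(−0.000137 × 2000) = 0.760332
R(G) = exp(−0.000151 × 2000) = 0.739338
Parallel (A and B): 1 − (1 − 0.829942)(1 − 0.720363) = 0.952445
Series (D and E): 0.909919 × 0.940071 = 0.855388
Series (F and G): 0.760332 × 0.739338 = 0.562142
Parallel (C, [0.855388], and [0.562142]): 1 − (1 − 0.799315)(1 − 0.855388)(1 − 0.562142) = 0.987293
Series ([0.952445] and [0.987293]): 0.952445 × 0.987293 = 0.9403

0.9403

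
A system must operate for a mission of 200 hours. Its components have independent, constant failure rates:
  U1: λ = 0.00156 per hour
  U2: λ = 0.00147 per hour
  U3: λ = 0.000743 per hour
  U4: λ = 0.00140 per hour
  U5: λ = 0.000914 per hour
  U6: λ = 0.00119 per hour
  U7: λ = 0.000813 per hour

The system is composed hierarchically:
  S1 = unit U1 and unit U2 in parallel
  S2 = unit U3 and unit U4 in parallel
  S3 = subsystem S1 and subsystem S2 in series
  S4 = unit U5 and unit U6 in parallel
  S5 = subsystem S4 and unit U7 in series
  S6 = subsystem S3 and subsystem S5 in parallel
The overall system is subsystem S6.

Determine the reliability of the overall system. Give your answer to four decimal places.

0.9820

R(U1) = exp(−0.00156 × 200) = 0.731982
R(U2) = exp(−0.00147 × 200) = 0.745276
R(U3) = exp(−0.000743 × 200) = 0.861914
R(U4) = exp(−0.00140 × 200) = 0.755784
R(U5) = exp(−0.000914 × 200) = 0.832935
R(U6) = exp(−0.00119 × 200) = 0.788203
R(U7) = exp(−0.000813 × 200) = 0.849931
Parallel (U1 and U2): 1 − (1 − 0.731982)(1 − 0.745276) = 0.931729
Parallel (U3 and U4): 1 − (1 − 0.861914)(1 − 0.755784) = 0.966277
Series ([0.931729] and [0.966277]): 0.931729 × 0.966277 = 0.900308
Parallel (U5 and U6): 1 − (1 − 0.832935)(1 − 0.788203) = 0.964616
Series ([0.964616] and U7): 0.964616 × 0.849931 = 0.819857
Parallel ([0.900308] and [0.819857]): 1 − (1 − 0.900308)(1 − 0.819857) = 0.9820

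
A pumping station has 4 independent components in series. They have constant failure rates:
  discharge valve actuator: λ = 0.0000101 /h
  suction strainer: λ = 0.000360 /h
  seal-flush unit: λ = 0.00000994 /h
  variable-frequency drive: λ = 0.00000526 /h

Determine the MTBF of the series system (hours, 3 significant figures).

Series of exponential components: λ_sys = Σ λ_i
λ_sys = 0.0000101 + 0.000360 + 0.00000994 + 0.00000526 = 3.8530e-04 /h
MTBF = 1 / λ_sys = 2600 h

2600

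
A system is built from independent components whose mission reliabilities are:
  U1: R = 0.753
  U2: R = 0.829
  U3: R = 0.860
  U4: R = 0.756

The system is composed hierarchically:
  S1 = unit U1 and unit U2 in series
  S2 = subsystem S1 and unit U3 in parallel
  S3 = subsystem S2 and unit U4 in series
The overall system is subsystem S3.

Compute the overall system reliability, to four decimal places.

0.7162

Series (U1 and U2): 0.753000 × 0.829000 = 0.624237
Parallel ([0.624237] and U3): 1 − (1 − 0.624237)(1 − 0.860000) = 0.947393
Series ([0.947393] and U4): 0.947393 × 0.756000 = 0.7162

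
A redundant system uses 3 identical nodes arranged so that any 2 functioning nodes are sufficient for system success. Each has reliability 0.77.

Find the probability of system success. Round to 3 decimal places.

0.866

R = Σ_{i=2}^{3} C(3,i) p^i (1−p)^{3−i} with p = 0.77
C(3,2)·0.77^2·0.23^1 = 0.40910
C(3,3)·0.77^3·0.23^0 = 0.45653
Sum = 0.866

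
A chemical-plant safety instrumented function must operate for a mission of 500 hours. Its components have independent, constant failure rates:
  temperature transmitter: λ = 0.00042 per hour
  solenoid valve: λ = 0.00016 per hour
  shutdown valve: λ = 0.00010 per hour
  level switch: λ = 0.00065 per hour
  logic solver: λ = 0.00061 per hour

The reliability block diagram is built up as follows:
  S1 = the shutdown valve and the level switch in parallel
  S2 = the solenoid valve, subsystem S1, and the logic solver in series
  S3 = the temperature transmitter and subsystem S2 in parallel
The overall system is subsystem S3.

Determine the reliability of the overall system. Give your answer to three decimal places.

0.938

R(temperature transmitter) = exp(−0.00042 × 500) = 0.81058
R(solenoid valve) = exp(−0.00016 × 500) = 0.92312
R(shutdown valve) = exp(−0.00010 × 500) = 0.95123
R(level switch) = exp(−0.00065 × 500) = 0.72253
R(logic solver) = exp(−0.00061 × 500) = 0.73712
Parallel (shutdown valve and level switch): 1 − (1 − 0.95123)(1 − 0.72253) = 0.98647
Series (solenoid valve, [0.98647], and logic solver): 0.92312 × 0.98647 × 0.73712 = 0.67124
Parallel (temperature transmitter and [0.67124]): 1 − (1 − 0.81058)(1 − 0.67124) = 0.938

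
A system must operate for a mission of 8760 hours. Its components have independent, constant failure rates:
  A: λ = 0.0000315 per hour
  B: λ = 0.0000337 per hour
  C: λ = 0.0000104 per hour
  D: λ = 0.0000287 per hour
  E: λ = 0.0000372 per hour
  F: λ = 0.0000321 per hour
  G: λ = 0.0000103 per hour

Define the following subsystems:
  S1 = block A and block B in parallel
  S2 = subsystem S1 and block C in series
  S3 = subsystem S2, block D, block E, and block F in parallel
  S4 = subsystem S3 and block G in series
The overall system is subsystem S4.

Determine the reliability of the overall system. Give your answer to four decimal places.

0.9117

R(A) = exp(−0.0000315 × 8760) = 0.758858
R(B) = exp(−0.0000337 × 8760) = 0.744374
R(C) = exp(−0.0000104 × 8760) = 0.912923
R(D) = exp(−0.0000287 × 8760) = 0.777702
R(E) = exp(−0.0000372 × 8760) = 0.721898
R(F) = exp(−0.0000321 × 8760) = 0.754880
R(G) = exp(−0.0000103 × 8760) = 0.913723
Parallel (A and B): 1 − (1 − 0.758858)(1 − 0.744374) = 0.938358
Series ([0.938358] and C): 0.938358 × 0.912923 = 0.856649
Parallel ([0.856649], D, E, and F): 1 − (1 − 0.856649)(1 − 0.777702)(1 − 0.721898)(1 − 0.754880) = 0.997828
Series ([0.997828] and G): 0.997828 × 0.913723 = 0.9117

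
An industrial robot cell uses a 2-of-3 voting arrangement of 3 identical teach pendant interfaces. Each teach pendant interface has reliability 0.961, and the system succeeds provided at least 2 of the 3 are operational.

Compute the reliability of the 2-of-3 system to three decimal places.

R = Σ_{i=2}^{3} C(3,i) p^i (1−p)^{3−i} with p = 0.961
C(3,2)·0.961^2·0.039^1 = 0.10805
C(3,3)·0.961^3·0.039^0 = 0.88750
Sum = 0.996

0.996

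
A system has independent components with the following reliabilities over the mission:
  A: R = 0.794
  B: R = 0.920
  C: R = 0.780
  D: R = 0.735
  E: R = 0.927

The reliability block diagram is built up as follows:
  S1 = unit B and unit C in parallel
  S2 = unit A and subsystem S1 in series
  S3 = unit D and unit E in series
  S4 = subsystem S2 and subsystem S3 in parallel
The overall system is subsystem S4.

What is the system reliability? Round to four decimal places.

0.9299

Parallel (B and C): 1 − (1 − 0.920000)(1 − 0.780000) = 0.982400
Series (A and [0.982400]): 0.794000 × 0.982400 = 0.780026
Series (D and E): 0.735000 × 0.927000 = 0.681345
Parallel ([0.780026] and [0.681345]): 1 − (1 − 0.780026)(1 − 0.681345) = 0.9299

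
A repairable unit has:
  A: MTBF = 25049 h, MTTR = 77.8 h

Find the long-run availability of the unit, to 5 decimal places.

A(A) = MTBF/(MTBF+MTTR) = 25049/(25049+77.8) = 0.99690

0.99690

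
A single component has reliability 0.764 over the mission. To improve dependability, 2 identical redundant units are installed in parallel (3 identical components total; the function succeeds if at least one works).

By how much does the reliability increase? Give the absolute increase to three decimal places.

0.223

R_before = 0.764
R_after = 1 − (1 − 0.764)^3 = 0.987
ΔR = 0.987 − 0.764 = 0.223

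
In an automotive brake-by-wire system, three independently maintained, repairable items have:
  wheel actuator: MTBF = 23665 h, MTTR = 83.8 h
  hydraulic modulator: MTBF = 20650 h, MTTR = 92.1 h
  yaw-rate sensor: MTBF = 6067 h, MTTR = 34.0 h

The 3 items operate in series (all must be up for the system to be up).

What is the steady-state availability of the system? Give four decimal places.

0.9865

A(wheel actuator) = MTBF/(MTBF+MTTR) = 23665/(23665+83.8) = 0.996471
A(hydraulic modulator) = MTBF/(MTBF+MTTR) = 20650/(20650+92.1) = 0.995560
A(yaw-rate sensor) = MTBF/(MTBF+MTTR) = 6067/(6067+34.0) = 0.994427
Series availability: 0.996471 × 0.995560 × 0.994427 = 0.9865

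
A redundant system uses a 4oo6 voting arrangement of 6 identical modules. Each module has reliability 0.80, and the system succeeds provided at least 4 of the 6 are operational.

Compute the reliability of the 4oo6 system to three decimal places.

R = Σ_{i=4}^{6} C(6,i) p^i (1−p)^{6−i} with p = 0.80
C(6,4)·0.80^4·0.20^2 = 0.24576
C(6,5)·0.80^5·0.20^1 = 0.39322
C(6,6)·0.80^6·0.20^0 = 0.26214
Sum = 0.901

0.901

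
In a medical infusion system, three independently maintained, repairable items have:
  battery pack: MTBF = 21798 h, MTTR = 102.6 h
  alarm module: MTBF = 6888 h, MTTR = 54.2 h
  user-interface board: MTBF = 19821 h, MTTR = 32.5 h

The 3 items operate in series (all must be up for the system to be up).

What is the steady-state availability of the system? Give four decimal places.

0.9859

A(battery pack) = MTBF/(MTBF+MTTR) = 21798/(21798+102.6) = 0.995315
A(alarm module) = MTBF/(MTBF+MTTR) = 6888/(6888+54.2) = 0.992193
A(user-interface board) = MTBF/(MTBF+MTTR) = 19821/(19821+32.5) = 0.998363
Series availability: 0.995315 × 0.992193 × 0.998363 = 0.9859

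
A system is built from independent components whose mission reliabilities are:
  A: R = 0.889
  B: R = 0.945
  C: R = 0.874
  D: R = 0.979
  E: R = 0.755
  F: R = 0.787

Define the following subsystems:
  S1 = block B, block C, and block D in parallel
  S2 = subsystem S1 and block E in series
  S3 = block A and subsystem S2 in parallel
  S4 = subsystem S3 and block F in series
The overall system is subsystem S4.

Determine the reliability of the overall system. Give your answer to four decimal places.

Parallel (B, C, and D): 1 − (1 − 0.945000)(1 − 0.874000)(1 − 0.979000) = 0.999854
Series ([0.999854] and E): 0.999854 × 0.755000 = 0.754890
Parallel (A and [0.754890]): 1 − (1 − 0.889000)(1 − 0.754890) = 0.972793
Series ([0.972793] and F): 0.972793 × 0.787000 = 0.7656

0.7656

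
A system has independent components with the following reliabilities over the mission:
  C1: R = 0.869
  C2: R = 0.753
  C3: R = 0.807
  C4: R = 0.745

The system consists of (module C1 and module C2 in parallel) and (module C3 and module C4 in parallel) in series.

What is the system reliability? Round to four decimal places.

0.9200

Parallel (C1 and C2): 1 − (1 − 0.869000)(1 − 0.753000) = 0.967643
Parallel (C3 and C4): 1 − (1 − 0.807000)(1 − 0.745000) = 0.950785
Series ([0.967643] and [0.950785]): 0.967643 × 0.950785 = 0.9200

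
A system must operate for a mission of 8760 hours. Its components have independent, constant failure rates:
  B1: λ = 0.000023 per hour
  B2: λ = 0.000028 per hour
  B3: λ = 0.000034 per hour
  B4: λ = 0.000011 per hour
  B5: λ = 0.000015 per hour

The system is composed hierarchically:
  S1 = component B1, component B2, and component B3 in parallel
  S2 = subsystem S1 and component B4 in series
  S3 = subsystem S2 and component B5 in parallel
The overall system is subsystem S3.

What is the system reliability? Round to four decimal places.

0.9875

R(B1) = exp(−0.000023 × 8760) = 0.817520
R(B2) = exp(−0.000028 × 8760) = 0.782485
R(B3) = exp(−0.000034 × 8760) = 0.742420
R(B4) = exp(−0.000011 × 8760) = 0.908137
R(B5) = exp(−0.000015 × 8760) = 0.876867
Parallel (B1, B2, and B3): 1 − (1 − 0.817520)(1 − 0.782485)(1 − 0.742420) = 0.989776
Series ([0.989776] and B4): 0.989776 × 0.908137 = 0.898852
Parallel ([0.898852] and B5): 1 − (1 − 0.898852)(1 − 0.876867) = 0.9875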